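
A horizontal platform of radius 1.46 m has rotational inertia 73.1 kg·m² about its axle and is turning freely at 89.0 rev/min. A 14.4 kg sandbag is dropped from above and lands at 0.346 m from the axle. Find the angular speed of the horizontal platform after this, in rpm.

ω_f ≈ 86.9 rpm

No external torque acts about the axle; L_before = L_after.
Added inertia Σmr² = (14.4)(0.346)² = 1.724 kg·m²; I_f = 73.10 + 1.724 = 74.82 kg·m².
ω_f = I_p ω_i / I_f = (73.10)(89.0) / 74.82 = 86.95 rpm.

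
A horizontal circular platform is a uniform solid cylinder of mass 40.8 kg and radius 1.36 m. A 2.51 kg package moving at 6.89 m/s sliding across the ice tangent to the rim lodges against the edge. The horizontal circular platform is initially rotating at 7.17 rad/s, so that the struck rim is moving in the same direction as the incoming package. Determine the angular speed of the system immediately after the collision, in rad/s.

|ω_f| ≈ 6.94 rad/s

The axle reaction passes through the central axle and exerts no torque about it; angular momentum about the central axle is conserved through the impact.
I_p = ½(40.8)(1.36)² = 37.73 kg·m². Taking the sense of the package's angular momentum as positive, L_{package} = m v R = (2.51)(6.89)(1.36) = 23.52 kg·m²/s.
L_i = +I_p ω_p + m v R = +(37.73)(7.17) + 23.52 = 294.1 kg·m²/s.
After sticking, I_f = I_p + m R² = 37.73 + (2.51)(1.36)² = 42.37 kg·m².
ω_f = L_i / I_f = 294.1 / 42.37 = 6.940 rad/s.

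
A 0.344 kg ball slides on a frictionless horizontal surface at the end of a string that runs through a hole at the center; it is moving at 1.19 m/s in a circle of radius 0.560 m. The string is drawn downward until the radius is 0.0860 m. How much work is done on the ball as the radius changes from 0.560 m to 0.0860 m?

The only horizontal force on the mass is along the cord (radial), so it exerts no torque about the hole and angular momentum m v r is conserved.
v₂ = v₁ r₁ / r₂ = (1.19)(0.560) / (0.0860) = 7.749 m/s.
W = ΔKE = ½m(v₂² − v₁²) = 10.08 J.

W ≈ 10.1 J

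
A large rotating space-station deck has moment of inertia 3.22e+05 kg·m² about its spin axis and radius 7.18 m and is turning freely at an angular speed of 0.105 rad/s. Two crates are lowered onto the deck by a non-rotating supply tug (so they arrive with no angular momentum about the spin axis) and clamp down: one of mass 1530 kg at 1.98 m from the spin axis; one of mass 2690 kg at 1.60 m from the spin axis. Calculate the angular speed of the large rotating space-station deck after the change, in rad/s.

No external torque acts about the spin axis; L_before = L_after.
Added inertia Σmr² = (1530)(1.98)² + (2690)(1.60)² = 12880 kg·m²; I_f = 3.220e+05 + 12880 = 3.349e+05 kg·m².
ω_f = I_p ω_i / I_f = (3.220e+05)(0.105) / 3.349e+05 = 0.1010 rad/s.

ω_f ≈ 0.101 rad/s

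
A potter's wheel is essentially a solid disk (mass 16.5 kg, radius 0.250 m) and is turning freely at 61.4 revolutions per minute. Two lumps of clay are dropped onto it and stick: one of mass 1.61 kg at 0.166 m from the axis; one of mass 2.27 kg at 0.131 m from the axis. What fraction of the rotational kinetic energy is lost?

No external torque acts about the axis; L_before = L_after.
I_p = ½(16.5)(0.250)² = 0.5156 kg·m².
Added inertia Σmr² = (1.61)(0.166)² + (2.27)(0.131)² = 0.08332 kg·m²; I_f = 0.5156 + 0.08332 = 0.5989 kg·m².
ω_f = I_p ω_i / I_f = (0.5156)(61.4) / 0.5989 = 52.86 rpm.
KE_i = ½(0.5156)(6.430 rad/s)² = 10.66 J; KE_f = ½(0.5989)(5.535)² = 9.176 J.
Fraction lost = 0.1391.

fraction ≈ 0.139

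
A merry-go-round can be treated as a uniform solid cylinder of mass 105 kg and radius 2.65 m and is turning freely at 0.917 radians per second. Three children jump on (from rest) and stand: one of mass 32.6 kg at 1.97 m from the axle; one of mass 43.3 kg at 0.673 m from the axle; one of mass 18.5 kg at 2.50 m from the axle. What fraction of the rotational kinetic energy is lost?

fraction ≈ 0.415

No external torque acts about the axle; L_before = L_after.
I_p = ½(105)(2.65)² = 368.7 kg·m².
Added inertia Σmr² = (32.6)(1.97)² + (43.3)(0.673)² + (18.5)(2.50)² = 261.8 kg·m²; I_f = 368.7 + 261.8 = 630.4 kg·m².
ω_f = I_p ω_i / I_f = (368.7)(0.917) / 630.4 = 0.5363 rad/s.
KE_i = ½(368.7)(0.9170 rad/s)² = 155.0 J; KE_f = ½(630.4)(0.5363)² = 90.65 J.
Fraction lost = 0.4152.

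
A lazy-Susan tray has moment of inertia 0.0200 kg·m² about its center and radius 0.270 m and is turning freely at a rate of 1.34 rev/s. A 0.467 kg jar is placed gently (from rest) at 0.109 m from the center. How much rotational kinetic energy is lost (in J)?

energy lost ≈ 0.154 J

The added mass arrives with no angular momentum about the center, and any external torque about the center is negligible, so the system's angular momentum is conserved.
Added inertia Σmr² = (0.467)(0.109)² = 0.005548 kg·m²; I_f = 0.02000 + 0.005548 = 0.02555 kg·m².
ω_f = I_p ω_i / I_f = (0.02000)(1.34) / 0.02555 = 1.049 rev/s.
KE_i = ½(0.02000)(8.419 rad/s)² = 0.7089 J; KE_f = ½(0.02555)(6.591)² = 0.5549 J.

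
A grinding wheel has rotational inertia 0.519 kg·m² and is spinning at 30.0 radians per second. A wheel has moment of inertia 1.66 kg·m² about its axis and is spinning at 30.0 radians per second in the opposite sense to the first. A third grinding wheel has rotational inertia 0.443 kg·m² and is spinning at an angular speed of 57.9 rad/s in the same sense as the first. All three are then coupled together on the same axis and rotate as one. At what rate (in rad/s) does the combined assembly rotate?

The coupling torques are internal; angular momentum about the shared axis is conserved.
Taking A's sense as positive: L = (0.5190)(30.0) − (1.660)(30.0) + (0.4430)(57.9) = -8.580 kg·m²·rad/s.
Combined I = 0.5190 + 1.660 + 0.4430 = 2.622 kg·m².
ω_f = L / I = -8.580 / 2.622 = -3.272 rad/s.

|ω_f| ≈ 3.27 rad/s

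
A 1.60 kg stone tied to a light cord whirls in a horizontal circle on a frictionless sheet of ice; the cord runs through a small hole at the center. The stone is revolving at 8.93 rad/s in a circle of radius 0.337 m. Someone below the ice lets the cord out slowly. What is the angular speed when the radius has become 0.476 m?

No torque about the axis ⇒ m r₁² ω₁ = m r₂² ω₂.
ω₂ = ω₁ (r₁/r₂)² = (8.93)(0.337/0.476)² = 4.476 rad/s.

ω₂ ≈ 4.48 rad/s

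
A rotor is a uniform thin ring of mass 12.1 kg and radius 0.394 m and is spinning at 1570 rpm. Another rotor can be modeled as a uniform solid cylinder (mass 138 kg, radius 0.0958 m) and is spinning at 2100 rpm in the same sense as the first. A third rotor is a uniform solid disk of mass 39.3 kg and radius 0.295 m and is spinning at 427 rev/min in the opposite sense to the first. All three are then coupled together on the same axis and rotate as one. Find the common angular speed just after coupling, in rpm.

No external torque acts about the common axis, so total angular momentum is conserved.
Moments of inertia: I_A = (12.1)(0.394)² = 1.878 kg·m²; I_B = ½(138)(0.0958)² = 0.6333 kg·m²; I_C = ½(39.3)(0.295)² = 1.710 kg·m².
Taking A's sense as positive: L = (1.878)(1570) + (0.6333)(2100) − (1.710)(427) = 3549 kg·m²·rpm.
Combined I = 1.878 + 0.6333 + 1.710 = 4.222 kg·m².
ω_f = L / I = 3549 / 4.222 = 840.6 rpm.

|ω_f| ≈ 841 rpm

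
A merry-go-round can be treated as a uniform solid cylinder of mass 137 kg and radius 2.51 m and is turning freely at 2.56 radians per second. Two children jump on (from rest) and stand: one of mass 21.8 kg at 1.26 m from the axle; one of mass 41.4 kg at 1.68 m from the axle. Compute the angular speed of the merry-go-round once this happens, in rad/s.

ω_f ≈ 1.89 rad/s

No external torque acts about the axle; L_before = L_after.
I_p = ½(137)(2.51)² = 431.6 kg·m².
Added inertia Σmr² = (21.8)(1.26)² + (41.4)(1.68)² = 151.5 kg·m²; I_f = 431.6 + 151.5 = 583.0 kg·m².
ω_f = I_p ω_i / I_f = (431.6)(2.56) / 583.0 = 1.895 rad/s.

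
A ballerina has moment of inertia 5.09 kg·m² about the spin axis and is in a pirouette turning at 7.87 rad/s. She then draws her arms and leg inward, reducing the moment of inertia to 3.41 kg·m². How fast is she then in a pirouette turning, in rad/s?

ω₂ ≈ 11.7 rad/s

With no external torque about the axis, L is conserved: I₁ω₁ = I₂ω₂.
ω₂ = I₁ω₁ / I₂ = (5.090)(7.87 rad/s) / (3.410) = 11.75 rad/s.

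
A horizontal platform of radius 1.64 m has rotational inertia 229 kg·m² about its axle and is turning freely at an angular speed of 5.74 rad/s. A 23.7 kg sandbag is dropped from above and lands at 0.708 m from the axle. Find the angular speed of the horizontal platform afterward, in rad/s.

ω_f ≈ 5.46 rad/s

The added mass arrives with no angular momentum about the axle, and any external torque about the axle is negligible, so the system's angular momentum is conserved.
Added inertia Σmr² = (23.7)(0.708)² = 11.88 kg·m²; I_f = 229.0 + 11.88 = 240.9 kg·m².
ω_f = I_p ω_i / I_f = (229.0)(5.74) / 240.9 = 5.457 rad/s.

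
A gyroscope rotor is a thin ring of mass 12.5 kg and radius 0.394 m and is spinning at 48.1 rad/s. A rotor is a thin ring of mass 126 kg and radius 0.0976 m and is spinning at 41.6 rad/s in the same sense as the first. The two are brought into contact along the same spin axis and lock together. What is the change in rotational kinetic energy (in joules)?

The coupling torques are internal; angular momentum about the shared axis is conserved.
Moments of inertia: I_A = (12.5)(0.394)² = 1.940 kg·m²; I_B = (126)(0.0976)² = 1.200 kg·m².
Taking A's sense as positive: L = (1.940)(48.1) + (1.200)(41.6) = 143.3 kg·m²·rad/s.
Combined I = 1.940 + 1.200 = 3.141 kg·m².
ω_f = L / I = 143.3 / 3.141 = 45.62 rad/s.
KE_i = ½ΣIω² = 3283 J; KE_f = ½(3.141)(45.62)² = 3268 J.

ΔKE ≈ -15.7 J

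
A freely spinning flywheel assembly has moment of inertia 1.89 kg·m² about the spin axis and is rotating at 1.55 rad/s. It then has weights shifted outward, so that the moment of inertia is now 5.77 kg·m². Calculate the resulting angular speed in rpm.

ω₂ ≈ 4.85 rpm

No external torque acts about the spin axis, so angular momentum is conserved.
ω₂ = I₁ω₁ / I₂ = (1.890)(1.55 rad/s) / (5.770) = 0.5077 rad/s = 4.848 rpm.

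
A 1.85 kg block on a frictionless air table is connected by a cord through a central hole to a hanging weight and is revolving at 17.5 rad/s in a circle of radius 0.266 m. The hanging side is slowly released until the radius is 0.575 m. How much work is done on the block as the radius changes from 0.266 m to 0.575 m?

The constraining force is radial, so m r² ω about the center is conserved.
ω₂ = ω₁ (r₁/r₂)² = (17.5)(0.266/0.575)² = 3.745 rad/s.
W = ΔKE = ½m(v₂² − v₁²) = -15.75 J.

W ≈ -15.8 J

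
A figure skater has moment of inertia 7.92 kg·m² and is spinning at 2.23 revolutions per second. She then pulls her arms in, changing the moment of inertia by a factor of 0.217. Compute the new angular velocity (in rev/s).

ω₂ ≈ 10.3 rev/s

No external torque acts about the spin axis, so angular momentum is conserved.
I₂ = 0.217 × 7.92 = 1.719 kg·m².
ω₂ = I₁ω₁ / I₂ = (7.920)(2.23 rev/s) / (1.719) = 10.28 rev/s.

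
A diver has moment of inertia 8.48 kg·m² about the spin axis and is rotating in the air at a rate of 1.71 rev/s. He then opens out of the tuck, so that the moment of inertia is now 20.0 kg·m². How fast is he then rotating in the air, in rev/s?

ω₂ ≈ 0.725 rev/s

With no external torque about the axis, L is conserved: I₁ω₁ = I₂ω₂.
ω₂ = I₁ω₁ / I₂ = (8.480)(1.71 rev/s) / (20.00) = 0.7250 rev/s.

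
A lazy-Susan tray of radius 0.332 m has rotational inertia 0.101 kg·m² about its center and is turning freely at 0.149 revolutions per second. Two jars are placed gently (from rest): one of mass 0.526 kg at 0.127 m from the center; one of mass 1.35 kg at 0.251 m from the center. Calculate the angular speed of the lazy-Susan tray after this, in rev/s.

No external torque acts about the center; L_before = L_after.
Added inertia Σmr² = (0.526)(0.127)² + (1.35)(0.251)² = 0.09354 kg·m²; I_f = 0.1010 + 0.09354 = 0.1945 kg·m².
ω_f = I_p ω_i / I_f = (0.1010)(0.149) / 0.1945 = 0.07736 rev/s.

ω_f ≈ 0.0774 rev/s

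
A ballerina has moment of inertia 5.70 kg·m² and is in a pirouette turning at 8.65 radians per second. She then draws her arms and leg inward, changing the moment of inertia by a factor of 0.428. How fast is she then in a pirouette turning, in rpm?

ω₂ ≈ 193 rpm

No external torque acts about the spin axis, so angular momentum is conserved.
I₂ = 0.428 × 5.70 = 2.440 kg·m².
ω₂ = I₁ω₁ / I₂ = (5.700)(8.65 rad/s) / (2.440) = 20.21 rad/s = 193.0 rpm.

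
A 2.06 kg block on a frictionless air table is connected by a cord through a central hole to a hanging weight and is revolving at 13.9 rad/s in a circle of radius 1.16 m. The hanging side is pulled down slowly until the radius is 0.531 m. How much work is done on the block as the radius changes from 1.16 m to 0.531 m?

W ≈ 1010 J

No torque about the axis ⇒ m r₁² ω₁ = m r₂² ω₂.
ω₂ = ω₁ (r₁/r₂)² = (13.9)(1.16/0.531)² = 66.33 rad/s.
W = ΔKE = ½m(v₂² − v₁²) = 1010 J.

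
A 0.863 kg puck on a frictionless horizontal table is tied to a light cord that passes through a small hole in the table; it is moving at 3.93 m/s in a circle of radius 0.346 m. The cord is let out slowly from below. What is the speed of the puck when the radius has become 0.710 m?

v₂ ≈ 1.92 m/s

Central (radial) force ⇒ zero torque about the center ⇒ m v r is constant.
v₂ = v₁ r₁ / r₂ = (3.93)(0.346) / (0.710) = 1.915 m/s.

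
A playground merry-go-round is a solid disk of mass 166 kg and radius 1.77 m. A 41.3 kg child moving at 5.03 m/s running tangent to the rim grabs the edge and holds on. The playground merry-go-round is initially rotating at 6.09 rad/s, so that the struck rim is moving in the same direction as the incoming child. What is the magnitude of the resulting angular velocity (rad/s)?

The axle reaction passes through the axle and exerts no torque about it; angular momentum about the axle is conserved through the impact.
I_p = ½(166)(1.77)² = 260.0 kg·m². Taking the sense of the child's angular momentum as positive, L_{child} = m v R = (41.3)(5.03)(1.77) = 367.7 kg·m²/s.
L_i = +I_p ω_p + m v R = +(260.0)(6.09) + 367.7 = 1951 kg·m²/s.
After sticking, I_f = I_p + m R² = 260.0 + (41.3)(1.77)² = 389.4 kg·m².
ω_f = L_i / I_f = 1951 / 389.4 = 5.011 rad/s.

|ω_f| ≈ 5.01 rad/s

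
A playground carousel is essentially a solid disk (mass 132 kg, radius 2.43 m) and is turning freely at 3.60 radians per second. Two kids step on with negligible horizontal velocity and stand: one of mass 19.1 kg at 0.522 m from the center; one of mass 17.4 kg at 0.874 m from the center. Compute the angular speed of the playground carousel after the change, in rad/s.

ω_f ≈ 3.44 rad/s

No external torque acts about the center; L_before = L_after.
I_p = ½(132)(2.43)² = 389.7 kg·m².
Added inertia Σmr² = (19.1)(0.522)² + (17.4)(0.874)² = 18.50 kg·m²; I_f = 389.7 + 18.50 = 408.2 kg·m².
ω_f = I_p ω_i / I_f = (389.7)(3.60) / 408.2 = 3.437 rad/s.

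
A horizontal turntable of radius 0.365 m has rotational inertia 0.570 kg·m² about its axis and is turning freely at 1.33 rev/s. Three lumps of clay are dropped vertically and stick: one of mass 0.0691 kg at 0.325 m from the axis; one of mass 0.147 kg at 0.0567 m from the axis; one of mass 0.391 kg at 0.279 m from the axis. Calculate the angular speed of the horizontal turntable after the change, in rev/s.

No external torque acts about the axis; L_before = L_after.
Added inertia Σmr² = (0.0691)(0.325)² + (0.147)(0.0567)² + (0.391)(0.279)² = 0.03821 kg·m²; I_f = 0.5700 + 0.03821 = 0.6082 kg·m².
ω_f = I_p ω_i / I_f = (0.5700)(1.33) / 0.6082 = 1.246 rev/s.

ω_f ≈ 1.25 rev/s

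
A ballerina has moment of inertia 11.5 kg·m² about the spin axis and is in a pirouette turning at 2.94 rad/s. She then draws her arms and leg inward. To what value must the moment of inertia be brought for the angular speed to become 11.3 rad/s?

I₂ ≈ 2.99 kg·m²

No external torque acts about the spin axis, so angular momentum is conserved.
I₂ = I₁ω₁ / ω₂ = (11.5)(2.94) / (11.3) = 2.992 kg·m².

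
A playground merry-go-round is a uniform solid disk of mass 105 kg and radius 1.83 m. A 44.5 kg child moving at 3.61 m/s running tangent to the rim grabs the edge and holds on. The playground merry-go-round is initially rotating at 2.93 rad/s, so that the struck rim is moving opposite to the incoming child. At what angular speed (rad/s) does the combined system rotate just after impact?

About the axle the impulsive forces during the collision are internal, so angular momentum about that axis is conserved.
I_p = ½(105)(1.83)² = 175.8 kg·m². Taking the sense of the child's angular momentum as positive, L_{child} = m v R = (44.5)(3.61)(1.83) = 294.0 kg·m²/s.
L_i = −I_p ω_p + m v R = −(175.8)(2.93) + 294.0 = -221.2 kg·m²/s.
After sticking, I_f = I_p + m R² = 175.8 + (44.5)(1.83)² = 324.8 kg·m².
ω_f = L_i / I_f = -221.2 / 324.8 = -0.6808 rad/s.

|ω_f| ≈ 0.681 rad/s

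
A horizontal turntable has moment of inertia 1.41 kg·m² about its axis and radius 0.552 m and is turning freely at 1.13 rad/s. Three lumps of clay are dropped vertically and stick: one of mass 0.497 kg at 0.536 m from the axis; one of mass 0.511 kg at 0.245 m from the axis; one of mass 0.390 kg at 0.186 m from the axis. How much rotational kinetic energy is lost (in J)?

No external torque acts about the axis; L_before = L_after.
Added inertia Σmr² = (0.497)(0.536)² + (0.511)(0.245)² + (0.390)(0.186)² = 0.1870 kg·m²; I_f = 1.410 + 0.1870 = 1.597 kg·m².
ω_f = I_p ω_i / I_f = (1.410)(1.13) / 1.597 = 0.9977 rad/s.
KE_i = ½(1.410)(1.130 rad/s)² = 0.9002 J; KE_f = ½(1.597)(0.9977)² = 0.7948 J.

energy lost ≈ 0.105 J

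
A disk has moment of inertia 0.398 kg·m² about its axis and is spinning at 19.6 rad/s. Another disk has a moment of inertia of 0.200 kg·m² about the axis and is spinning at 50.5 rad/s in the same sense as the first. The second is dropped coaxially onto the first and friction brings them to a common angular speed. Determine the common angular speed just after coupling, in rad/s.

No external torque acts about the common axis, so total angular momentum is conserved.
Taking A's sense as positive: L = (0.3980)(19.6) + (0.2000)(50.5) = 17.90 kg·m²·rad/s.
Combined I = 0.3980 + 0.2000 = 0.5980 kg·m².
ω_f = L / I = 17.90 / 0.5980 = 29.93 rad/s.

|ω_f| ≈ 29.9 rad/s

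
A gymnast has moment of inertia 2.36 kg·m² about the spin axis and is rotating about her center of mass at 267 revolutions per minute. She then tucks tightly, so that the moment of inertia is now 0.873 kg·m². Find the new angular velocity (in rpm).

No external torque acts about the spin axis, so angular momentum is conserved.
ω₂ = I₁ω₁ / I₂ = (2.360)(267 rpm) / (0.8730) = 721.8 rpm.

ω₂ ≈ 722 rpm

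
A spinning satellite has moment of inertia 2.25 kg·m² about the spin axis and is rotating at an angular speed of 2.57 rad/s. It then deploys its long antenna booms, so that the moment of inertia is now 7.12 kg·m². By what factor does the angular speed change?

ω₂/ω₁ ≈ 0.316

Angular momentum about the spin axis is conserved since the torque about it is zero.
ω₂/ω₁ = I₁/I₂ = 2.250 / 7.120 = 0.3160.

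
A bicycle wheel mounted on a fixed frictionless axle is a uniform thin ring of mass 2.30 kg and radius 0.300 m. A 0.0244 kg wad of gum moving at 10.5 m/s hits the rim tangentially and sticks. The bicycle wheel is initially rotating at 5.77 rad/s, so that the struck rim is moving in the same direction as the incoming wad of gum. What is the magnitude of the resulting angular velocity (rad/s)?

About the axle the impulsive forces during the collision are internal, so angular momentum about that axis is conserved.
I_p = (2.30)(0.300)² = 0.2070 kg·m². Taking the sense of the wad of gum's angular momentum as positive, L_{wad} = m v R = (0.0244)(10.5)(0.300) = 0.07686 kg·m²/s.
L_i = +I_p ω_p + m v R = +(0.2070)(5.77) + 0.07686 = 1.271 kg·m²/s.
After sticking, I_f = I_p + m R² = 0.2070 + (0.0244)(0.300)² = 0.2092 kg·m².
ω_f = L_i / I_f = 1.271 / 0.2092 = 6.077 rad/s.

|ω_f| ≈ 6.08 rad/s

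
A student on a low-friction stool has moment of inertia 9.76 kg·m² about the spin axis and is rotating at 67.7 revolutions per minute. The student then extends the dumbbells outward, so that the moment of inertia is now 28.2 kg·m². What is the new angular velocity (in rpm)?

ω₂ ≈ 23.4 rpm

No external torque acts about the spin axis, so angular momentum is conserved.
ω₂ = I₁ω₁ / I₂ = (9.760)(67.7 rpm) / (28.20) = 23.43 rpm.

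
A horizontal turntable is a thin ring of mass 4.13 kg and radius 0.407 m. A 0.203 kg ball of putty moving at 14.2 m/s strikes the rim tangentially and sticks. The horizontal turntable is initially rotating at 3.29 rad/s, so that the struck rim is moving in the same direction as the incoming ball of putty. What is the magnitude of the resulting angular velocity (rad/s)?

|ω_f| ≈ 4.77 rad/s

About the axle the impulsive forces during the collision are internal, so angular momentum about that axis is conserved.
I_p = (4.13)(0.407)² = 0.6841 kg·m². Taking the sense of the ball of putty's angular momentum as positive, L_{ball} = m v R = (0.203)(14.2)(0.407) = 1.173 kg·m²/s.
L_i = +I_p ω_p + m v R = +(0.6841)(3.29) + 1.173 = 3.424 kg·m²/s.
After sticking, I_f = I_p + m R² = 0.6841 + (0.203)(0.407)² = 0.7178 kg·m².
ω_f = L_i / I_f = 3.424 / 0.7178 = 4.770 rad/s.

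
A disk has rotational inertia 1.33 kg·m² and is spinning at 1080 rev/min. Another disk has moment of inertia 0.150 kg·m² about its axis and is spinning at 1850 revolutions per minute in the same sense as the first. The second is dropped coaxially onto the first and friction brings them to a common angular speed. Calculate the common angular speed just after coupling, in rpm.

The coupling torques are internal; angular momentum about the shared axis is conserved.
Taking A's sense as positive: L = (1.330)(1080) + (0.1500)(1850) = 1714 kg·m²·rpm.
Combined I = 1.330 + 0.1500 = 1.480 kg·m².
ω_f = L / I = 1714 / 1.480 = 1158 rpm.

|ω_f| ≈ 1160 rpm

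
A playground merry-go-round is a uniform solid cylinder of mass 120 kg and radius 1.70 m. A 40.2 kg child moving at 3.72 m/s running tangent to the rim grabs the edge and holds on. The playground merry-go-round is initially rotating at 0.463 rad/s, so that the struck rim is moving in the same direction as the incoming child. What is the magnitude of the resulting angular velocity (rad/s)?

The axle reaction passes through the axle and exerts no torque about it; angular momentum about the axle is conserved through the impact.
I_p = ½(120)(1.70)² = 173.4 kg·m². Taking the sense of the child's angular momentum as positive, L_{child} = m v R = (40.2)(3.72)(1.70) = 254.2 kg·m²/s.
L_i = +I_p ω_p + m v R = +(173.4)(0.463) + 254.2 = 334.5 kg·m²/s.
After sticking, I_f = I_p + m R² = 173.4 + (40.2)(1.70)² = 289.6 kg·m².
ω_f = L_i / I_f = 334.5 / 289.6 = 1.155 rad/s.

|ω_f| ≈ 1.16 rad/s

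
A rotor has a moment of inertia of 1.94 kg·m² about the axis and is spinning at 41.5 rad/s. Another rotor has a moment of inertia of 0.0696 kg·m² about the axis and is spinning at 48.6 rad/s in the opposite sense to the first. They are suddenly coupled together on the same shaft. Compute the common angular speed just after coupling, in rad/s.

|ω_f| ≈ 38.4 rad/s

The coupling torques are internal; angular momentum about the shared axis is conserved.
Taking A's sense as positive: L = (1.940)(41.5) − (0.06960)(48.6) = 77.13 kg·m²·rad/s.
Combined I = 1.940 + 0.06960 = 2.010 kg·m².
ω_f = L / I = 77.13 / 2.010 = 38.38 rad/s.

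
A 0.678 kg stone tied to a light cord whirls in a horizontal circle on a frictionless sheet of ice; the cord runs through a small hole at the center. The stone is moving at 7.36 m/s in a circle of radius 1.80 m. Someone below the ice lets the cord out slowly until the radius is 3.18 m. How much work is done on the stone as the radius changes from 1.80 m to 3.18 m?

Central (radial) force ⇒ zero torque about the center ⇒ m v r is constant.
v₂ = v₁ r₁ / r₂ = (7.36)(1.80) / (3.18) = 4.166 m/s.
W = ΔKE = ½m(v₂² − v₁²) = -12.48 J.

W ≈ -12.5 J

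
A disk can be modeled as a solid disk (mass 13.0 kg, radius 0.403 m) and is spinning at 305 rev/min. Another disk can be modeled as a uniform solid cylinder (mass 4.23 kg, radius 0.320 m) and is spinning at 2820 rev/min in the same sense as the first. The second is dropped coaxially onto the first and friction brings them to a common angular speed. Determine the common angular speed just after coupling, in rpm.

|ω_f| ≈ 733 rpm

The coupling torques are internal; angular momentum about the shared axis is conserved.
Moments of inertia: I_A = ½(13.0)(0.403)² = 1.056 kg·m²; I_B = ½(4.23)(0.320)² = 0.2166 kg·m².
Taking A's sense as positive: L = (1.056)(305) + (0.2166)(2820) = 932.7 kg·m²·rpm.
Combined I = 1.056 + 0.2166 = 1.272 kg·m².
ω_f = L / I = 932.7 / 1.272 = 733.1 rpm.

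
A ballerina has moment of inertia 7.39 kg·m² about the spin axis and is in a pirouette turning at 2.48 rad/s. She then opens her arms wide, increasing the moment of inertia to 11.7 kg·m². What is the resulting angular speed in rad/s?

Angular momentum about the spin axis is conserved since the torque about it is zero.
ω₂ = I₁ω₁ / I₂ = (7.390)(2.48 rad/s) / (11.70) = 1.566 rad/s.

ω₂ ≈ 1.57 rad/s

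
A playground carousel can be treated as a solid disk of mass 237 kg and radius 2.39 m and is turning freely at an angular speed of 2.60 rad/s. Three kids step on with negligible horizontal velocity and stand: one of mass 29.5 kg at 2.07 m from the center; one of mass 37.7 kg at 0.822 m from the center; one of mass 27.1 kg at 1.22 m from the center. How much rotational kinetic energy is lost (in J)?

energy lost ≈ 506 J

No external torque acts about the center; L_before = L_after.
I_p = ½(237)(2.39)² = 676.9 kg·m².
Added inertia Σmr² = (29.5)(2.07)² + (37.7)(0.822)² + (27.1)(1.22)² = 192.2 kg·m²; I_f = 676.9 + 192.2 = 869.1 kg·m².
ω_f = I_p ω_i / I_f = (676.9)(2.60) / 869.1 = 2.025 rad/s.
KE_i = ½(676.9)(2.600 rad/s)² = 2288 J; KE_f = ½(869.1)(2.025)² = 1782 J.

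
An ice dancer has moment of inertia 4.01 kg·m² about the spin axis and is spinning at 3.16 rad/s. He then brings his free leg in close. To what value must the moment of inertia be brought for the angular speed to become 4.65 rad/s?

No external torque acts about the spin axis, so angular momentum is conserved.
I₂ = I₁ω₁ / ω₂ = (4.01)(3.16) / (4.65) = 2.725 kg·m².

I₂ ≈ 2.73 kg·m²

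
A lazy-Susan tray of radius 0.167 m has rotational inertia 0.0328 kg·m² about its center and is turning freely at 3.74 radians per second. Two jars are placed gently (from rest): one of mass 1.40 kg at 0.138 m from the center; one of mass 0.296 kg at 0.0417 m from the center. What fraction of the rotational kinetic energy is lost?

The added mass arrives with no angular momentum about the center, and any external torque about the center is negligible, so the system's angular momentum is conserved.
Added inertia Σmr² = (1.40)(0.138)² + (0.296)(0.0417)² = 0.02718 kg·m²; I_f = 0.03280 + 0.02718 = 0.05998 kg·m².
ω_f = I_p ω_i / I_f = (0.03280)(3.74) / 0.05998 = 2.045 rad/s.
KE_i = ½(0.03280)(3.740 rad/s)² = 0.2294 J; KE_f = ½(0.05998)(2.045)² = 0.1255 J.
Fraction lost = 0.4531.

fraction ≈ 0.453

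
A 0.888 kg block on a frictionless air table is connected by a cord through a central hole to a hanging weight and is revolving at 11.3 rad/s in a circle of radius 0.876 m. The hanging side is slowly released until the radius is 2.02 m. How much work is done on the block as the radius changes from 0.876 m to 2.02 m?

W ≈ -35.3 J

The constraining force is radial, so m r² ω about the center is conserved.
ω₂ = ω₁ (r₁/r₂)² = (11.3)(0.876/2.02)² = 2.125 rad/s.
W = ΔKE = ½m(v₂² − v₁²) = -35.32 J.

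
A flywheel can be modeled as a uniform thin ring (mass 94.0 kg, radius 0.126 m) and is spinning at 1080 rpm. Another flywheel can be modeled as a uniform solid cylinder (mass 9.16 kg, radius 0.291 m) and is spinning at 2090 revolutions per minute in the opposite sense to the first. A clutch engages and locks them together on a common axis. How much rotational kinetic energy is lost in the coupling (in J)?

The coupling torques are internal; angular momentum about the shared axis is conserved.
Moments of inertia: I_A = (94.0)(0.126)² = 1.492 kg·m²; I_B = ½(9.16)(0.291)² = 0.3878 kg·m².
Taking A's sense as positive: L = (1.492)(1080) − (0.3878)(2090) = 801.1 kg·m²·rpm.
Combined I = 1.492 + 0.3878 = 1.880 kg·m².
ω_f = L / I = 801.1 / 1.880 = 426.1 rpm.
KE_i = ½ΣIω² = 18830 J; KE_f = ½(1.880)(44.62)² = 1872 J.

ΔKE lost ≈ 17000 J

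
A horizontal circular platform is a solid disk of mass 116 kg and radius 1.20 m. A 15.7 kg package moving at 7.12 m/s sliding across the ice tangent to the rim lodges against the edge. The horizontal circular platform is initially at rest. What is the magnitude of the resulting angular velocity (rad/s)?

The axle reaction passes through the central axle and exerts no torque about it; angular momentum about the central axle is conserved through the impact.
I_p = ½(116)(1.20)² = 83.52 kg·m². Taking the sense of the package's angular momentum as positive, L_{package} = m v R = (15.7)(7.12)(1.20) = 134.1 kg·m²/s.
L_i = 0 + 134.1 = 134.1 kg·m²/s.
After sticking, I_f = I_p + m R² = 83.52 + (15.7)(1.20)² = 106.1 kg·m².
ω_f = L_i / I_f = 134.1 / 106.1 = 1.264 rad/s.

|ω_f| ≈ 1.26 rad/s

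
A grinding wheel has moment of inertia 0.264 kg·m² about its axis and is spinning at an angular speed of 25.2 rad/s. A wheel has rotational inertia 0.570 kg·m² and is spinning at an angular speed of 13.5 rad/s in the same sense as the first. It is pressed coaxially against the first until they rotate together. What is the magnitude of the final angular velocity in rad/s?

No external torque acts about the common axis, so total angular momentum is conserved.
Taking A's sense as positive: L = (0.2640)(25.2) + (0.5700)(13.5) = 14.35 kg·m²·rad/s.
Combined I = 0.2640 + 0.5700 = 0.8340 kg·m².
ω_f = L / I = 14.35 / 0.8340 = 17.20 rad/s.

|ω_f| ≈ 17.2 rad/s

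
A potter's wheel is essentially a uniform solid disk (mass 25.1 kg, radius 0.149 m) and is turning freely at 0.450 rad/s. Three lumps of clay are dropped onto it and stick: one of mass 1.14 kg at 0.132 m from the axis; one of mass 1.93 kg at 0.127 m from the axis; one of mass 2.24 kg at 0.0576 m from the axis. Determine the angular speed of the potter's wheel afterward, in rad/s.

The added mass arrives with no angular momentum about the axis, and any external torque about the axis is negligible, so the system's angular momentum is conserved.
I_p = ½(25.1)(0.149)² = 0.2786 kg·m².
Added inertia Σmr² = (1.14)(0.132)² + (1.93)(0.127)² + (2.24)(0.0576)² = 0.05842 kg·m²; I_f = 0.2786 + 0.05842 = 0.3370 kg·m².
ω_f = I_p ω_i / I_f = (0.2786)(0.450) / 0.3370 = 0.3720 rad/s.

ω_f ≈ 0.372 rad/s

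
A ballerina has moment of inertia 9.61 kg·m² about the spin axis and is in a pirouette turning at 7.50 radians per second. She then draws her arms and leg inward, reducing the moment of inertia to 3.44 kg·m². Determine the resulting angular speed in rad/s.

ω₂ ≈ 21.0 rad/s

Angular momentum about the spin axis is conserved since the torque about it is zero.
ω₂ = I₁ω₁ / I₂ = (9.610)(7.50 rad/s) / (3.440) = 20.95 rad/s.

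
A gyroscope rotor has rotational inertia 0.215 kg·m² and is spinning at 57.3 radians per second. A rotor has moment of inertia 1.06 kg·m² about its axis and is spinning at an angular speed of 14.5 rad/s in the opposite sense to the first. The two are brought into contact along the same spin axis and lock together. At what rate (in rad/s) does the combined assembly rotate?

The coupling torques are internal; angular momentum about the shared axis is conserved.
Taking A's sense as positive: L = (0.2150)(57.3) − (1.060)(14.5) = -3.051 kg·m²·rad/s.
Combined I = 0.2150 + 1.060 = 1.275 kg·m².
ω_f = L / I = -3.051 / 1.275 = -2.393 rad/s.

|ω_f| ≈ 2.39 rad/s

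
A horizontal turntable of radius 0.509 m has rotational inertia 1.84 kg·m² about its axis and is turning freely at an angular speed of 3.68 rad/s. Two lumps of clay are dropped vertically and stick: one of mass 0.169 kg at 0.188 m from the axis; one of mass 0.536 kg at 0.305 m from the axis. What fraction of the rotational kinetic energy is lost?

fraction ≈ 0.0295

The added mass arrives with no angular momentum about the axis, and any external torque about the axis is negligible, so the system's angular momentum is conserved.
Added inertia Σmr² = (0.169)(0.188)² + (0.536)(0.305)² = 0.05583 kg·m²; I_f = 1.840 + 0.05583 = 1.896 kg·m².
ω_f = I_p ω_i / I_f = (1.840)(3.68) / 1.896 = 3.572 rad/s.
KE_i = ½(1.840)(3.680 rad/s)² = 12.46 J; KE_f = ½(1.896)(3.572)² = 12.09 J.
Fraction lost = 0.02945.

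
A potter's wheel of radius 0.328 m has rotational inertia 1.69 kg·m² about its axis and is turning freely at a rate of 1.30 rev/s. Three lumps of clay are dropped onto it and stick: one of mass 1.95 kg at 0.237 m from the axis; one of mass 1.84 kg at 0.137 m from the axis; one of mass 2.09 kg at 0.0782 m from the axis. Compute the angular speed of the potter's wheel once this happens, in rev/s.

No external torque acts about the axis; L_before = L_after.
Added inertia Σmr² = (1.95)(0.237)² + (1.84)(0.137)² + (2.09)(0.0782)² = 0.1568 kg·m²; I_f = 1.690 + 0.1568 = 1.847 kg·m².
ω_f = I_p ω_i / I_f = (1.690)(1.30) / 1.847 = 1.190 rev/s.

ω_f ≈ 1.19 rev/s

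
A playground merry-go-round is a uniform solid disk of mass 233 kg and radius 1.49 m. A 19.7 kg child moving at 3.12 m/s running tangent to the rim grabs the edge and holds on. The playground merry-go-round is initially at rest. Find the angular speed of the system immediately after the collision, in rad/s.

|ω_f| ≈ 0.303 rad/s

About the axle the impulsive forces during the collision are internal, so angular momentum about that axis is conserved.
I_p = ½(233)(1.49)² = 258.6 kg·m². Taking the sense of the child's angular momentum as positive, L_{child} = m v R = (19.7)(3.12)(1.49) = 91.58 kg·m²/s.
L_i = 0 + 91.58 = 91.58 kg·m²/s.
After sticking, I_f = I_p + m R² = 258.6 + (19.7)(1.49)² = 302.4 kg·m².
ω_f = L_i / I_f = 91.58 / 302.4 = 0.3029 rad/s.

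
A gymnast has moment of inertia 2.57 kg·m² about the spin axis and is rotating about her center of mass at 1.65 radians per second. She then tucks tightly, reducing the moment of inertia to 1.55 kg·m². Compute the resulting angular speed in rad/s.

No external torque acts about the spin axis, so angular momentum is conserved.
ω₂ = I₁ω₁ / I₂ = (2.570)(1.65 rad/s) / (1.550) = 2.736 rad/s.

ω₂ ≈ 2.74 rad/s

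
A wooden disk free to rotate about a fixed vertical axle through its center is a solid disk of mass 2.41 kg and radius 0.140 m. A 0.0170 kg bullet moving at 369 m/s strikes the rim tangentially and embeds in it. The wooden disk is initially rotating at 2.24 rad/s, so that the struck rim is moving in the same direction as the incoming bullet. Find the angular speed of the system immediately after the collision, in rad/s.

The axle reaction passes through the axle and exerts no torque about it; angular momentum about the axle is conserved through the impact.
I_p = ½(2.41)(0.140)² = 0.02362 kg·m². Taking the sense of the bullet's angular momentum as positive, L_{bullet} = m v R = (0.0170)(369)(0.140) = 0.8782 kg·m²/s.
L_i = +I_p ω_p + m v R = +(0.02362)(2.24) + 0.8782 = 0.9311 kg·m²/s.
After sticking, I_f = I_p + m R² = 0.02362 + (0.0170)(0.140)² = 0.02395 kg·m².
ω_f = L_i / I_f = 0.9311 / 0.02395 = 38.88 rad/s.

|ω_f| ≈ 38.9 rad/s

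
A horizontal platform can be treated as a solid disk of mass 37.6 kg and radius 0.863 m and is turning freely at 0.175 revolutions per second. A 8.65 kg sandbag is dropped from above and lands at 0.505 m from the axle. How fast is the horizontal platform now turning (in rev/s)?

The added mass arrives with no angular momentum about the axle, and any external torque about the axle is negligible, so the system's angular momentum is conserved.
I_p = ½(37.6)(0.863)² = 14.00 kg·m².
Added inertia Σmr² = (8.65)(0.505)² = 2.206 kg·m²; I_f = 14.00 + 2.206 = 16.21 kg·m².
ω_f = I_p ω_i / I_f = (14.00)(0.175) / 16.21 = 0.1512 rev/s.

ω_f ≈ 0.151 rev/s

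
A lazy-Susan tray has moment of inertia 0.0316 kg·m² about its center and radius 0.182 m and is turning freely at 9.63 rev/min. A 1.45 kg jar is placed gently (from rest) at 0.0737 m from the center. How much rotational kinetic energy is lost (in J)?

energy lost ≈ 0.00321 J

No external torque acts about the center; L_before = L_after.
Added inertia Σmr² = (1.45)(0.0737)² = 0.007876 kg·m²; I_f = 0.03160 + 0.007876 = 0.03948 kg·m².
ω_f = I_p ω_i / I_f = (0.03160)(9.63) / 0.03948 = 7.709 rpm.
KE_i = ½(0.03160)(1.008 rad/s)² = 0.01607 J; KE_f = ½(0.03948)(0.8073)² = 0.01286 J.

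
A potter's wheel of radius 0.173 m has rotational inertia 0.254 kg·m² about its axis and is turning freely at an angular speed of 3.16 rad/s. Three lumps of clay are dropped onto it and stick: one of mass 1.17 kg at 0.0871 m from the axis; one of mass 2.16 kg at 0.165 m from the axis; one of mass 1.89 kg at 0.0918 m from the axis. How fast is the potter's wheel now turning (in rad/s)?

The added mass arrives with no angular momentum about the axis, and any external torque about the axis is negligible, so the system's angular momentum is conserved.
Added inertia Σmr² = (1.17)(0.0871)² + (2.16)(0.165)² + (1.89)(0.0918)² = 0.08361 kg·m²; I_f = 0.2540 + 0.08361 = 0.3376 kg·m².
ω_f = I_p ω_i / I_f = (0.2540)(3.16) / 0.3376 = 2.377 rad/s.

ω_f ≈ 2.38 rad/s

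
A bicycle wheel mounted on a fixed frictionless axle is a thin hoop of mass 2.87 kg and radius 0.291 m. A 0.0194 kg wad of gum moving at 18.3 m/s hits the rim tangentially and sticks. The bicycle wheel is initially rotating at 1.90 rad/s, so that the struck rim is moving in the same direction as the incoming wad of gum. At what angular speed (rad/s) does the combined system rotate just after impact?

|ω_f| ≈ 2.31 rad/s

The axle reaction passes through the axle and exerts no torque about it; angular momentum about the axle is conserved through the impact.
I_p = (2.87)(0.291)² = 0.2430 kg·m². Taking the sense of the wad of gum's angular momentum as positive, L_{wad} = m v R = (0.0194)(18.3)(0.291) = 0.1033 kg·m²/s.
L_i = +I_p ω_p + m v R = +(0.2430)(1.90) + 0.1033 = 0.5651 kg·m²/s.
After sticking, I_f = I_p + m R² = 0.2430 + (0.0194)(0.291)² = 0.2447 kg·m².
ω_f = L_i / I_f = 0.5651 / 0.2447 = 2.309 rad/s.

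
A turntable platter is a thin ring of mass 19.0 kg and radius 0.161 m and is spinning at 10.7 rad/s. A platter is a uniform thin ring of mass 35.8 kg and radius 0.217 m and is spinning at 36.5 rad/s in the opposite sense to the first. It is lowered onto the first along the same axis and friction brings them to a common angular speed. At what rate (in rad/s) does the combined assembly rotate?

No external torque acts about the common axis, so total angular momentum is conserved.
Moments of inertia: I_A = (19.0)(0.161)² = 0.4925 kg·m²; I_B = (35.8)(0.217)² = 1.686 kg·m².
Taking A's sense as positive: L = (0.4925)(10.7) − (1.686)(36.5) = -56.26 kg·m²·rad/s.
Combined I = 0.4925 + 1.686 = 2.178 kg·m².
ω_f = L / I = -56.26 / 2.178 = -25.83 rad/s.

|ω_f| ≈ 25.8 rad/s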